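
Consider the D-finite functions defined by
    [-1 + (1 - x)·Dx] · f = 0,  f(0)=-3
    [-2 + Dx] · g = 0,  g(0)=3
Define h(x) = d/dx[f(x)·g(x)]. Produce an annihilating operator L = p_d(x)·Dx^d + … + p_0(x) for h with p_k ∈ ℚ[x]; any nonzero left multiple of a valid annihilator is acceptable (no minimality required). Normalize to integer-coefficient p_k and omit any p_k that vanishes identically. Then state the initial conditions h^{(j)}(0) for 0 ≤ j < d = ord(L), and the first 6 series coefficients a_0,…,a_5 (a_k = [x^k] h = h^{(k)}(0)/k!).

f: a_k = -3, -3, -3, -3, -3, -3, …
g: a_k = 3, 6, 6, 4, 2, 4/5, …
L₀ := L_f ⊗_s L_g (sym. prod.), ord ≤ 1.
Derive L from L₀ (diff closure).
L = (10 - 12·x + 4·x^2) + (-3 + 5·x - 2·x^2)·Dx  (order 1).
h: a_k = -27, -90, -171, -252, -327, -1986/5, …
ICs: h(0) = -27.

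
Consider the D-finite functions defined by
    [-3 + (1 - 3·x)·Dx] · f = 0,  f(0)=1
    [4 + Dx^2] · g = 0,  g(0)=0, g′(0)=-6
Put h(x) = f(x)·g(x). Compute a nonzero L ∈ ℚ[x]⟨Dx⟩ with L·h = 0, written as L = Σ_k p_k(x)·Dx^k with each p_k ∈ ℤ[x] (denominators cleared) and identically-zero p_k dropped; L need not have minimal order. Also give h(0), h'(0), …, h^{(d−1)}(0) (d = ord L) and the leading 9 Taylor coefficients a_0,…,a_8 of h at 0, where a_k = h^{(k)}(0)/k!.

L = (-4 + 12·x) + 6·Dx + (-1 + 3·x)·Dx^2  (order 2).
h: a_k = 0, -6, -18, -50, -150, -2254/5, -6762/5, -425998/105, -425998/35, …
ICs: h(0) = 0, h′(0) = -6.

f: a_k = 1, 3, 9, 27, 81, 243, 729, 2187, 6561, …
g: a_k = 0, -6, 0, 4, 0, -4/5, 0, 8/105, 0, …
f·g: L₀ = L_f ⊗_s L_g, ord ≤ 1·2.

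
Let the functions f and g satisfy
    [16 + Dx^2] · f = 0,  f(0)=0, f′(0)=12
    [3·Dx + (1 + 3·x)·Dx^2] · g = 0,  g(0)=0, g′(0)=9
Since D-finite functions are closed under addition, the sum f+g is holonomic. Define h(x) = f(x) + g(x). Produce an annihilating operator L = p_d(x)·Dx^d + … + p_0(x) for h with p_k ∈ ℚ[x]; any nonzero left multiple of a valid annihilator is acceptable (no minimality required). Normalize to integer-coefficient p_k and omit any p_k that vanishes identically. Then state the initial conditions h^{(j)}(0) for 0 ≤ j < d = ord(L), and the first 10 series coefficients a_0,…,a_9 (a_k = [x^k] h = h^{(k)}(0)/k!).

L = (1680 + 2304·x + 3456·x^2)·Dx + (272 + 1584·x + 3456·x^2 + 3456·x^3)·Dx^2 + (105 + 144·x + 216·x^2)·Dx^3 + (17 + 99·x + 216·x^2 + 216·x^3)·Dx^4  (order 4).
h: a_k = 0, 21, -27/2, -5, -243/4, 857/5, -729/2, 13913/15, -19683/8, 6202193/945, …
ICs: h(0) = 0, h′(0) = 21, h′′(0) = -27, h′′′(0) = -30.

f: a_k = 0, 12, 0, -32, 0, 128/5, 0, -1024/105, 0, 2048/945, …
g: a_k = 0, 9, -27/2, 27, -243/4, 729/5, -729/2, 6561/7, -19683/8, 6561, …
h₀=f+g: left-lcm gives L₀, ord ≤ 4.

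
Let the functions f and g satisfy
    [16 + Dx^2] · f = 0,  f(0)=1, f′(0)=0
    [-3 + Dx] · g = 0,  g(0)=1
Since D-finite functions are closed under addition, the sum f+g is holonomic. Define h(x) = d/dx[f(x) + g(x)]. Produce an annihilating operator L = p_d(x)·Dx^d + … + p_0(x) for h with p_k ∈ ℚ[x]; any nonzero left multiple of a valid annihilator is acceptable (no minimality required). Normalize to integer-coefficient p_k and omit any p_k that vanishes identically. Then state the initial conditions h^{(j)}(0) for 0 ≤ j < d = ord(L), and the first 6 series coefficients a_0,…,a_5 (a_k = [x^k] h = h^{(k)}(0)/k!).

f: a_k = 1, 0, -8, 0, 32/3, 0, …
g: a_k = 1, 3, 9/2, 9/2, 27/8, 81/40, …
Weyl lclm of L_f,L_g ⇒ L₀ (ord ≤ 3).
h=h₀': d/dx-closure on L₀ ⇒ L.
L = 48 - 16·Dx + 3·Dx^2 - Dx^3  (order 3).
h: a_k = 3, -7, 27/2, 337/6, 81/8, -3367/120, …
ICs: h(0) = 3, h′(0) = -7, h′′(0) = 27.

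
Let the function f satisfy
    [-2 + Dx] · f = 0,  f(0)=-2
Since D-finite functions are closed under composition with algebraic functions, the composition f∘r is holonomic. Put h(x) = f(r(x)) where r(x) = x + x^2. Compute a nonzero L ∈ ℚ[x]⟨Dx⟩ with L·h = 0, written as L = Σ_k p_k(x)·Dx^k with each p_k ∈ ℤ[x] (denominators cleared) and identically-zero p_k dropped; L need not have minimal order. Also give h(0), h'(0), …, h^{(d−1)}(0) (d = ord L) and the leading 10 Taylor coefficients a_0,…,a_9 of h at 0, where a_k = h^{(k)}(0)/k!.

f: a_k = -2, -4, -4, -8/3, -4/3, -8/15, -8/45, -16/315, -4/315, -8/2835, …
L₀ from L_f via x↦r, Dx↦r'^{-1}Dx.
L = (-2 - 4·x) + Dx  (order 1).
h: a_k = -2, -4, -8, -32/3, -40/3, -208/15, -608/45, -3712/315, -3056/315, -4192/567, …
ICs: h(0) = -2.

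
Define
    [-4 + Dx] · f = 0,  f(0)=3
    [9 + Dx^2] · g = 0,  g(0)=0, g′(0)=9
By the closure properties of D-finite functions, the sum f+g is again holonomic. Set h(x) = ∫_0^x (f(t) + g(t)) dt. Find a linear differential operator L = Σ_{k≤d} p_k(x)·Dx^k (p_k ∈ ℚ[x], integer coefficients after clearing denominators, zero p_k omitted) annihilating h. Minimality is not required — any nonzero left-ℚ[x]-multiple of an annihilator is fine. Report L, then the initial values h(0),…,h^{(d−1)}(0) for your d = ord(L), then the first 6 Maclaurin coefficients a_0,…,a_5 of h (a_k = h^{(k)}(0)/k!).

f: a_k = 3, 12, 24, 32, 32, 128/5, …
g: a_k = 0, 9, 0, -27/2, 0, 243/40, …
f+g: L₀ = lclm(L_f,L_g), ord ≤ 1+2.
h=∫h₀ ⇒ L = L₀·Dx.
L = -36·Dx + 9·Dx^2 - 4·Dx^3 + Dx^4  (order 4).
h: a_k = 0, 3, 21/2, 8, 37/8, 32/5, …
ICs: h(0) = 0, h′(0) = 3, h′′(0) = 21, h′′′(0) = 48.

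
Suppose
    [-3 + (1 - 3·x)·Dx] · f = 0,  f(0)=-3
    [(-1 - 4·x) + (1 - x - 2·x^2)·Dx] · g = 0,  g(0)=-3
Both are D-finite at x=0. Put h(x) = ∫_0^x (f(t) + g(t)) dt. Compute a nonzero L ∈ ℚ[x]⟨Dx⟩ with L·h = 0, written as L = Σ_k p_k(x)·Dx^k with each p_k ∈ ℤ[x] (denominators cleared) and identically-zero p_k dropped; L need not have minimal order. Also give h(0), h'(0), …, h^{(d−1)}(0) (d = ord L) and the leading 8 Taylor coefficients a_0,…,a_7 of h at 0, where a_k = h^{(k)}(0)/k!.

f: a_k = -3, -9, -27, -81, -243, -729, -2187, -6561, …
g: a_k = -3, -3, -9, -15, -33, -63, -129, -255, …
Sum ⇒ L₀ = lclm(L_f,L_g) in ℚ(x)⟨Dx⟩.
Integrate: L := L₀·Dx.
L = (-36·x + 36·x^2 - 36·x^3)·Dx + (6 - 6·x - 30·x^2 + 54·x^3 - 72·x^4)·Dx^2 + (-1 + 6·x - 12·x^2 + 8·x^3 + 9·x^4 - 18·x^5)·Dx^3  (order 3).
h: a_k = 0, -6, -6, -12, -24, -276/5, -132, -2316/7, …
ICs: h(0) = 0, h′(0) = -6, h′′(0) = -12.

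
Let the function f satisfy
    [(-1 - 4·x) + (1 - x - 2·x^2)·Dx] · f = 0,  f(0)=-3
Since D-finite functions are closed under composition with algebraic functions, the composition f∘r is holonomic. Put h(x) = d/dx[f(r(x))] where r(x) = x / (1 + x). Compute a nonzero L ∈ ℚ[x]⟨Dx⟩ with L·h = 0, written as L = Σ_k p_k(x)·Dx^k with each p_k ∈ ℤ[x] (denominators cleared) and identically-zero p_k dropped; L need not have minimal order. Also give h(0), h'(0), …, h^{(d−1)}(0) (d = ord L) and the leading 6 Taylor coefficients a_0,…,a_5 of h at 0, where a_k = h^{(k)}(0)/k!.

f: a_k = -3, -3, -9, -15, -33, -63, …
L₀ from L_f via x↦r, Dx↦r'^{-1}Dx.
h=h₀': d/dx-closure on L₀ ⇒ L.
L = (4 + 12·x + 36·x^2 + 20·x^3) + (-1 - 7·x - 9·x^2 + 7·x^3 + 10·x^4)·Dx  (order 1).
h: a_k = -3, -12, 0, -48, 60, -216, …
ICs: h(0) = -3.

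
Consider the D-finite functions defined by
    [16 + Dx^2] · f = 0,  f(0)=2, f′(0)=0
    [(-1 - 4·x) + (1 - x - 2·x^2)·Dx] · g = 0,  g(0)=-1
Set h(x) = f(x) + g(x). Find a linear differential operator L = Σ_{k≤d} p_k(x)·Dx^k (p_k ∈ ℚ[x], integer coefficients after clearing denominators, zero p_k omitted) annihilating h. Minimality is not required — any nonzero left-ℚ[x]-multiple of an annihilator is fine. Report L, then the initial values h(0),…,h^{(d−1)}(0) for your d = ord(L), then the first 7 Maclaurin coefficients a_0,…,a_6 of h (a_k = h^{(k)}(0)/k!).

L = (-368 - 1408·x + 256·x^2 - 512·x^3 - 2560·x^4 - 2048·x^5) + (176 - 336·x - 384·x^2 + 1024·x^3 + 384·x^4 - 1536·x^5 - 1024·x^6)·Dx + (-23 - 88·x + 16·x^2 - 32·x^3 - 160·x^4 - 128·x^5)·Dx^2 + (11 - 21·x - 24·x^2 + 64·x^3 + 24·x^4 - 96·x^5 - 64·x^6)·Dx^3  (order 3).
h: a_k = 1, -1, -19, -5, 31/3, -21, -2447/45, …
ICs: h(0) = 1, h′(0) = -1, h′′(0) = -38.

f: a_k = 2, 0, -16, 0, 64/3, 0, -512/45, …
g: a_k = -1, -1, -3, -5, -11, -21, -43, …
Sum ⇒ L₀ = lclm(L_f,L_g) in ℚ(x)⟨Dx⟩.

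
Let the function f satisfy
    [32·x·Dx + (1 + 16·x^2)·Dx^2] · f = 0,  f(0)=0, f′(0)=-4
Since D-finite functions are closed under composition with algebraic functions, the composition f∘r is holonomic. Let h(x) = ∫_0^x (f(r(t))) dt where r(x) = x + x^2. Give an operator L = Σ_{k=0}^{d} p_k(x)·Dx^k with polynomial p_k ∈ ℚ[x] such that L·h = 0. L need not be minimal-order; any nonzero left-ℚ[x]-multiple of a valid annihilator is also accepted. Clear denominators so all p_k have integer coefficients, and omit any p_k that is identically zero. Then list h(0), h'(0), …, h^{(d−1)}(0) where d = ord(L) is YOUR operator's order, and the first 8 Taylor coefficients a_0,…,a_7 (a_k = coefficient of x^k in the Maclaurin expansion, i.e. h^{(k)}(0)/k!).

f: a_k = 0, -4, 0, 64/3, 0, -1024/5, 0, 16384/7, …
Change of var in L_f (x↦r) gives L₀.
∫: right-multiply L₀ by Dx.
L = (-2 + 32·x + 128·x^2 + 192·x^3 + 96·x^4)·Dx^2 + (1 + 2·x + 16·x^2 + 64·x^3 + 80·x^4 + 32·x^5)·Dx^3  (order 3).
h: a_k = 0, 0, -2, -4/3, 16/3, 64/5, -352/15, -3008/21, …
ICs: h(0) = 0, h′(0) = 0, h′′(0) = -4.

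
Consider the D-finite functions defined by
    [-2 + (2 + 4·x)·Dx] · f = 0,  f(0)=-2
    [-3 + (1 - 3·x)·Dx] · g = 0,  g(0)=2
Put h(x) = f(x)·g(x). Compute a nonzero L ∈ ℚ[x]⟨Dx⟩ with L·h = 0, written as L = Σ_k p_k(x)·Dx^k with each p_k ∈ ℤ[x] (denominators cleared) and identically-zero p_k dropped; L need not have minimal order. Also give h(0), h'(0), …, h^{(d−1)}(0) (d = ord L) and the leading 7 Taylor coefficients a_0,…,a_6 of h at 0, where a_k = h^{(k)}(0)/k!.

L = (4 + 3·x) + (-1 + x + 6·x^2)·Dx  (order 1).
h: a_k = -4, -16, -46, -140, -835/2, -1256, -15051/4, …
ICs: h(0) = -4.

f: a_k = -2, -2, 1, -1, 5/4, -7/4, 21/8, …
g: a_k = 2, 6, 18, 54, 162, 486, 1458, …
Sym-product of L_f,L_g gives L₀ (≤ ord 1).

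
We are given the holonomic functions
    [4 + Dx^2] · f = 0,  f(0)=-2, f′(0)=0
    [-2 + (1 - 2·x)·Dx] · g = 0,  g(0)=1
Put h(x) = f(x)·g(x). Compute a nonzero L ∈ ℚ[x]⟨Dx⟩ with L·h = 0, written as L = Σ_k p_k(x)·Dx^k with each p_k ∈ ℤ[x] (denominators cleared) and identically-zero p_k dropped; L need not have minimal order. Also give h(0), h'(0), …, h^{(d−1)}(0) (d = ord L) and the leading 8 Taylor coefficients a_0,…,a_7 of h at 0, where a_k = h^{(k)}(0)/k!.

L = (-4 + 8·x) + 4·Dx + (-1 + 2·x)·Dx^2  (order 2).
h: a_k = -2, -4, -4, -8, -52/3, -104/3, -3112/45, -6224/45, …
ICs: h(0) = -2, h′(0) = -4.

f: a_k = -2, 0, 4, 0, -4/3, 0, 8/45, 0, …
g: a_k = 1, 2, 4, 8, 16, 32, 64, 128, …
h₀=f·g: eliminate ⇒ L₀, order ≤ 2·1.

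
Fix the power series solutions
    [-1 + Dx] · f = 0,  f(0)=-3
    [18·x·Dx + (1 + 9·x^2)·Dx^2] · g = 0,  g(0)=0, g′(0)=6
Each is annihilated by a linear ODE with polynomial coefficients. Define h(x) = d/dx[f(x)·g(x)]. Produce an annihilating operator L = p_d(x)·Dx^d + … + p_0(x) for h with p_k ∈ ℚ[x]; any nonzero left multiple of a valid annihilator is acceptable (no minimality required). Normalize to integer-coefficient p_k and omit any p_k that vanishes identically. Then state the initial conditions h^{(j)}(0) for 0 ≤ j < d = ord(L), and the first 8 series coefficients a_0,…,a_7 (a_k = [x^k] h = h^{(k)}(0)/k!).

f: a_k = -3, -3, -3/2, -1/2, -1/8, -1/40, -1/240, -1/1680, …
g: a_k = 0, 6, 0, -18, 0, 486/5, 0, -4374/7, …
Sym-product of L_f,L_g gives L₀ (≤ ord 2).
h₀' ⇒ L via d/dx closure of L₀.
L = (-17 - 36·x + 504·x^2 - 324·x^3 + 81·x^4) + (16 + 54·x - 522·x^2 + 486·x^3 - 162·x^4)·Dx + (1 - 18·x + 18·x^2 - 162·x^3 + 81·x^4)·Dx^2  (order 2).
h: a_k = -18, -36, 135, 204, -5307/4, -3393/2, 484679/40, 511397/35, …
ICs: h(0) = -18, h′(0) = -36.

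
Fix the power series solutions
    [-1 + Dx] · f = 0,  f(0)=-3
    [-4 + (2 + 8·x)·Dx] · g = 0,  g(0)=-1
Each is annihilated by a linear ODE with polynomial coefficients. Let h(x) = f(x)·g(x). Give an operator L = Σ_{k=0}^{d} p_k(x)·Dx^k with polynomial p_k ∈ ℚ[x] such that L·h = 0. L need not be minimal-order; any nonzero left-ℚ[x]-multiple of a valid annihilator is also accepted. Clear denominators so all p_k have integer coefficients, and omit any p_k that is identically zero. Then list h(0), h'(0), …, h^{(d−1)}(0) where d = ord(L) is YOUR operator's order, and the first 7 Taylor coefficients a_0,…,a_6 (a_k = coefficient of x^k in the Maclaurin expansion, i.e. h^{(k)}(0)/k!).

f: a_k = -3, -3, -3/2, -1/2, -1/8, -1/40, -1/240, …
g: a_k = -1, -2, 2, -4, 10, -28, 84, …
f·g: L₀ = L_f ⊗_s L_g, ord ≤ 1·1.
L = (-3 - 4·x) + (1 + 4·x)·Dx  (order 1).
h: a_k = 3, 9, 3/2, 19/2, -159/8, 2371/40, -43487/240, …
ICs: h(0) = 3.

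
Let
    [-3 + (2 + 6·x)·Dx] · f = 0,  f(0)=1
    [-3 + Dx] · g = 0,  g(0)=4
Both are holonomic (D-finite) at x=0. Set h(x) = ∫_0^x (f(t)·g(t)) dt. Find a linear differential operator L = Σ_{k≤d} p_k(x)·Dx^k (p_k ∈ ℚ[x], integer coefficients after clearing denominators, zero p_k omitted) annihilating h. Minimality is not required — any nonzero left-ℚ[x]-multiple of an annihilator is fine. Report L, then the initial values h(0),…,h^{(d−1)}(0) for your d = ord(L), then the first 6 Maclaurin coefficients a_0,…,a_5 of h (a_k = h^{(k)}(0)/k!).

L = (-9 - 18·x)·Dx + (2 + 6·x)·Dx^2  (order 2).
h: a_k = 0, 4, 9, 21/2, 153/16, 891/160, …
ICs: h(0) = 0, h′(0) = 4.

f: a_k = 1, 3/2, -9/8, 27/16, -405/128, 1701/256, …
g: a_k = 4, 12, 18, 18, 27/2, 81/10, …
L₀ := L_f ⊗_s L_g (sym. prod.), ord ≤ 1.
∫: right-multiply L₀ by Dx.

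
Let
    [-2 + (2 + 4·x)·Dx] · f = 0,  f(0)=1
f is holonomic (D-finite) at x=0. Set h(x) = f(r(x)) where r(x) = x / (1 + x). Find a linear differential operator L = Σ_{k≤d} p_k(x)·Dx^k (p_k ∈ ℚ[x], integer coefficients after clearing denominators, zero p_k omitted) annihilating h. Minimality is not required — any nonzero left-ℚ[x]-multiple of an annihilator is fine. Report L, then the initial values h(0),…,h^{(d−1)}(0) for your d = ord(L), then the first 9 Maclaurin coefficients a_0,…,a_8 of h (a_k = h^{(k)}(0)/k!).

L = -1 + (1 + 4·x + 3·x^2)·Dx  (order 1).
h: a_k = 1, 1, -3/2, 5/2, -37/8, 75/8, -327/16, 753/16, -14445/128, …
ICs: h(0) = 1.

f: a_k = 1, 1, -1/2, 1/2, -5/8, 7/8, -21/16, 33/16, -429/128, …
h₀=f(r): pull back L_f along r ⇒ L₀.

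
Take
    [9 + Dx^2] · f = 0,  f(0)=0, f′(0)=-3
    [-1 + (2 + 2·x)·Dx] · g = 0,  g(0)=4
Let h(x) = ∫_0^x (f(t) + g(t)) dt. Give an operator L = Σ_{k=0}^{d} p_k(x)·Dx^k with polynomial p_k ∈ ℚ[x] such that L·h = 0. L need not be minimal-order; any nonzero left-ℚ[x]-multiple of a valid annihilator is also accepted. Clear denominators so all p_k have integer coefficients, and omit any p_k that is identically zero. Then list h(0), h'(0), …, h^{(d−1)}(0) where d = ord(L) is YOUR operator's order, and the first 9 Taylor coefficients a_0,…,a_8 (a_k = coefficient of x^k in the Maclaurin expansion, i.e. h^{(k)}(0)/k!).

L = (-351 - 648·x - 324·x^2)·Dx + (630 + 1926·x + 1944·x^2 + 648·x^3)·Dx^2 + (-39 - 72·x - 36·x^2)·Dx^3 + (70 + 214·x + 216·x^2 + 72·x^3)·Dx^4  (order 4).
h: a_k = 0, 4, -1/2, -1/6, 19/16, -1/32, -613/1920, -3/256, 8931/143360, …
ICs: h(0) = 0, h′(0) = 4, h′′(0) = -1, h′′′(0) = -1.

f: a_k = 0, -3, 0, 9/2, 0, -81/40, 0, 243/560, 0, …
g: a_k = 4, 2, -1/2, 1/4, -5/32, 7/64, -21/256, 33/512, -429/8192, …
L₀ := lclm(L_f,L_g); ord L₀ ≤ 2+1.
h=∫h₀ ⇒ L = L₀·Dx.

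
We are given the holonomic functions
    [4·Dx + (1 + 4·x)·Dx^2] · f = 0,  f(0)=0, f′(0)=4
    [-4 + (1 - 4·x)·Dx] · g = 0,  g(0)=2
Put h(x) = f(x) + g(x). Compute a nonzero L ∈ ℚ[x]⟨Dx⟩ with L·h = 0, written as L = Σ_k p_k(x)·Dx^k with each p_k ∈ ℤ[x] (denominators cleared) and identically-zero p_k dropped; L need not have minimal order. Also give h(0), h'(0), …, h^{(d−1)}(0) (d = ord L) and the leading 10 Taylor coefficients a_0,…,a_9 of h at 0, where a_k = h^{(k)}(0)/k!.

L = (-160 - 128·x)·Dx + (-16 - 256·x - 256·x^2)·Dx^2 + (3 + 4·x - 48·x^2 - 64·x^3)·Dx^3  (order 3).
h: a_k = 2, 12, 24, 448/3, 448, 11264/5, 22528/3, 245760/7, 122880, 4980736/9, …
ICs: h(0) = 2, h′(0) = 12, h′′(0) = 48.

f: a_k = 0, 4, -8, 64/3, -64, 1024/5, -2048/3, 16384/7, -8192, 262144/9, …
g: a_k = 2, 8, 32, 128, 512, 2048, 8192, 32768, 131072, 524288, …
Sum ⇒ L₀ = lclm(L_f,L_g) in ℚ(x)⟨Dx⟩.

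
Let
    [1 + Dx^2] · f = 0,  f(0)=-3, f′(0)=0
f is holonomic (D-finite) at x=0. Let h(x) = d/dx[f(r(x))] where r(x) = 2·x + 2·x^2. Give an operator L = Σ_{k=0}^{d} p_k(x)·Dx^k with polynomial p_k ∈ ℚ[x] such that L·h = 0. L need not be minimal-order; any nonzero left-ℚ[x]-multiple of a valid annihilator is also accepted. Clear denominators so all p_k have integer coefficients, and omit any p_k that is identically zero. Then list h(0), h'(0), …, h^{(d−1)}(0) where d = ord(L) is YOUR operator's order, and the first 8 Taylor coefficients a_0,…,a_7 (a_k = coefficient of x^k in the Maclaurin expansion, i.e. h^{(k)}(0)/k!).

L = (16 + 32·x + 96·x^2 + 128·x^3 + 64·x^4) + (-6 - 12·x)·Dx + (1 + 4·x + 4·x^2)·Dx^2  (order 2).
h: a_k = 0, 12, 36, 16, -40, -352/5, -224/5, 1664/105, …
ICs: h(0) = 0, h′(0) = 12.

f: a_k = -3, 0, 3/2, 0, -1/8, 0, 1/240, 0, …
Change of var in L_f (x↦r) gives L₀.
Derive L from L₀ (diff closure).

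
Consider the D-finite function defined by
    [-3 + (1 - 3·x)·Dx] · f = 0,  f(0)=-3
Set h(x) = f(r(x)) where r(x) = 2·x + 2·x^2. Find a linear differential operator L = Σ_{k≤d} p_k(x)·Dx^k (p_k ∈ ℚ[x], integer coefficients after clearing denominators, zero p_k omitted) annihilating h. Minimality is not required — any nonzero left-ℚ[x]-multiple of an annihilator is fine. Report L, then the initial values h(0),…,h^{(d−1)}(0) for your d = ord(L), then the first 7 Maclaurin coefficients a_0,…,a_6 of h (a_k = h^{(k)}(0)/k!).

f: a_k = -3, -9, -27, -81, -243, -729, -2187, …
Change of var in L_f (x↦r) gives L₀.
L = (6 + 12·x) + (-1 + 6·x + 6·x^2)·Dx  (order 1).
h: a_k = -3, -18, -126, -864, -5940, -40824, -280584, …
ICs: h(0) = -3.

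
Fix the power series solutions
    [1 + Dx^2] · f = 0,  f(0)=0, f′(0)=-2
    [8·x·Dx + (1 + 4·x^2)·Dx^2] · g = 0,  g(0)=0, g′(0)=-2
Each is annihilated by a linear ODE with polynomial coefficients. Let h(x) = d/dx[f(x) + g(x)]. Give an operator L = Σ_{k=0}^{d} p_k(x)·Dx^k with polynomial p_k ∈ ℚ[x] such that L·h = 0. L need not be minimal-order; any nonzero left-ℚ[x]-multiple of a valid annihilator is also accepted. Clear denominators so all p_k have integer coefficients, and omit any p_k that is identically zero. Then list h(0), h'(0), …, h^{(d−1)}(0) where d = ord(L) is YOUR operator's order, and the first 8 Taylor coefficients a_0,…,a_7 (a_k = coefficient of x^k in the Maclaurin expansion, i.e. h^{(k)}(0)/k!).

L = (-376·x + 1600·x^3 + 128·x^5) + (-7 + 76·x^2 + 432·x^4 + 64·x^6)·Dx + (-376·x + 1600·x^3 + 128·x^5)·Dx^2 + (-7 + 76·x^2 + 432·x^4 + 64·x^6)·Dx^3  (order 3).
h: a_k = -4, 0, 9, 0, -385/12, 0, 46081/360, 0, …
ICs: h(0) = -4, h′(0) = 0, h′′(0) = 18.

f: a_k = 0, -2, 0, 1/3, 0, -1/60, 0, 1/2520, …
g: a_k = 0, -2, 0, 8/3, 0, -32/5, 0, 128/7, …
Sum ⇒ L₀ = lclm(L_f,L_g) in ℚ(x)⟨Dx⟩.
h=h₀': d/dx-closure on L₀ ⇒ L.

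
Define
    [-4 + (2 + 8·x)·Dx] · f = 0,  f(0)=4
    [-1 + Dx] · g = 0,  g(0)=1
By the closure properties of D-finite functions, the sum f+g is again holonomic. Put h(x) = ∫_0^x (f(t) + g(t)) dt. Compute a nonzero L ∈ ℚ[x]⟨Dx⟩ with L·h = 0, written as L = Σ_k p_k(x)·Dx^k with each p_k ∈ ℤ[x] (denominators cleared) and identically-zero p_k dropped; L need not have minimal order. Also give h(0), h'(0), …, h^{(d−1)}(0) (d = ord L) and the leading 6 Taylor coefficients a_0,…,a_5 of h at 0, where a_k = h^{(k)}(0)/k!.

L = (6 + 8·x)·Dx + (-5 - 8·x - 16·x^2)·Dx^2 + (-1 + 16·x^2)·Dx^3  (order 3).
h: a_k = 0, 5, 9/2, -5/2, 97/24, -959/120, …
ICs: h(0) = 0, h′(0) = 5, h′′(0) = 9.

f: a_k = 4, 8, -8, 16, -40, 112, …
g: a_k = 1, 1, 1/2, 1/6, 1/24, 1/120, …
f+g: L₀ = lclm(L_f,L_g), ord ≤ 1+1.
Integrate: L := L₀·Dx.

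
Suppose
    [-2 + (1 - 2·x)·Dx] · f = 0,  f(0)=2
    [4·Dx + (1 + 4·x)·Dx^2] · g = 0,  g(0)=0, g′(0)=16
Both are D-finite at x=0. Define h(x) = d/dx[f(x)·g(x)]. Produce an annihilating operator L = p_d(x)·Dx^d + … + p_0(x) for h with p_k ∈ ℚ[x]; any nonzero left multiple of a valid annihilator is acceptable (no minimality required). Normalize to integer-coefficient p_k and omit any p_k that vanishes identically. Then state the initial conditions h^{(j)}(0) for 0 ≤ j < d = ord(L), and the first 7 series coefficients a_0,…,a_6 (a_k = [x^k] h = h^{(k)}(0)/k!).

f: a_k = 2, 4, 8, 16, 32, 64, 128, …
g: a_k = 0, 16, -32, 256/3, -256, 4096/5, -8192/3, …
L₀ := L_f ⊗_s L_g (sym. prod.), ord ≤ 2.
Differentiate: ansatz ord ≤ ord L₀ ⇒ L.
L = 32 + (-2 + 40·x)·Dx + (-1 - 2·x + 8·x^2)·Dx^2  (order 2).
h: a_k = 32, 0, 512, -2048/3, 19456/3, -86016/5, 454656/5, …
ICs: h(0) = 32, h′(0) = 0.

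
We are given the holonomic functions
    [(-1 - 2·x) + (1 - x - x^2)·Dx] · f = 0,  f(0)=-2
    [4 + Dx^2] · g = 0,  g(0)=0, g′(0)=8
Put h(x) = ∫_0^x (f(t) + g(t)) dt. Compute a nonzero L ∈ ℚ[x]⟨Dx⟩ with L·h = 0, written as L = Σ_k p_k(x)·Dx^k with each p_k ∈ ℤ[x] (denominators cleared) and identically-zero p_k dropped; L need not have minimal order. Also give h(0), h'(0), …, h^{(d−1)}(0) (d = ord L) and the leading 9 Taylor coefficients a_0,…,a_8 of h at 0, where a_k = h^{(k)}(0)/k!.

L = (44 + 96·x + 32·x^2 + 48·x^3 + 40·x^4 + 16·x^5)·Dx + (-16 + 20·x + 8·x^2 - 16·x^3 + 12·x^4 + 24·x^5 + 8·x^6)·Dx^2 + (11 + 24·x + 8·x^2 + 12·x^3 + 10·x^4 + 4·x^5)·Dx^3 + (-4 + 5·x + 2·x^2 - 4·x^3 + 3·x^4 + 6·x^5 + 2·x^6)·Dx^4  (order 4).
h: a_k = 0, -2, 3, -4/3, -17/6, -2, -112/45, -26/7, -6631/1260, …
ICs: h(0) = 0, h′(0) = -2, h′′(0) = 6, h′′′(0) = -8.

f: a_k = -2, -2, -4, -6, -10, -16, -26, -42, -68, …
g: a_k = 0, 8, 0, -16/3, 0, 16/15, 0, -32/315, 0, …
Weyl lclm of L_f,L_g ⇒ L₀ (ord ≤ 3).
h=∫h₀ ⇒ L = L₀·Dx.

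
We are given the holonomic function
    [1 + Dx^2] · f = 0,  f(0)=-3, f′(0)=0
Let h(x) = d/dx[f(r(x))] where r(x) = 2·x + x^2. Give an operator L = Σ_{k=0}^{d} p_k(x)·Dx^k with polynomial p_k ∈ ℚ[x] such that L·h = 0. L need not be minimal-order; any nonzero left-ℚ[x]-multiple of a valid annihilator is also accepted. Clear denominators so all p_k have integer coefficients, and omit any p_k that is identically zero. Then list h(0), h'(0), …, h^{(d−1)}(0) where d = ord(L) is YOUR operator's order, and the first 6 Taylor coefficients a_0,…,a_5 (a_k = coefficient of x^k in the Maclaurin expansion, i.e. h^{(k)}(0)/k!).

f: a_k = -3, 0, 3/2, 0, -1/8, 0, …
h₀=f(r): pull back L_f along r ⇒ L₀.
h₀' ⇒ L via d/dx closure of L₀.
L = (7 + 16·x + 24·x^2 + 16·x^3 + 4·x^4) + (-3 - 3·x)·Dx + (1 + 2·x + x^2)·Dx^2  (order 2).
h: a_k = 0, 12, 18, -2, -20, -82/5, …
ICs: h(0) = 0, h′(0) = 12.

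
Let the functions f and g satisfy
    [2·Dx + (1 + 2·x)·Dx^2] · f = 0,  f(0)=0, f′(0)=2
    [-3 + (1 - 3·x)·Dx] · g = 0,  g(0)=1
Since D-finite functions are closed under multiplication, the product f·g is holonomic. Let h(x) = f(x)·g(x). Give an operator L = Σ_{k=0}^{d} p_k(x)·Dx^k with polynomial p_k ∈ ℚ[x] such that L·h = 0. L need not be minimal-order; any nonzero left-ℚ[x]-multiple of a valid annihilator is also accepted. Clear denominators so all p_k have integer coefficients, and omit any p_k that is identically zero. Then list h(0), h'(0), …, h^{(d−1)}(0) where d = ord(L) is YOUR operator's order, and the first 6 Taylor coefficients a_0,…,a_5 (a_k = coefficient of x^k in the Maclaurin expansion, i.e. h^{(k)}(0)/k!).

f: a_k = 0, 2, -2, 8/3, -4, 32/5, …
g: a_k = 1, 3, 9, 27, 81, 243, …
h₀=f·g: eliminate ⇒ L₀, order ≤ 2·1.
L = 6 + (4 + 18·x)·Dx + (-1 + x + 6·x^2)·Dx^2  (order 2).
h: a_k = 0, 2, 4, 44/3, 40, 632/5, …
ICs: h(0) = 0, h′(0) = 2.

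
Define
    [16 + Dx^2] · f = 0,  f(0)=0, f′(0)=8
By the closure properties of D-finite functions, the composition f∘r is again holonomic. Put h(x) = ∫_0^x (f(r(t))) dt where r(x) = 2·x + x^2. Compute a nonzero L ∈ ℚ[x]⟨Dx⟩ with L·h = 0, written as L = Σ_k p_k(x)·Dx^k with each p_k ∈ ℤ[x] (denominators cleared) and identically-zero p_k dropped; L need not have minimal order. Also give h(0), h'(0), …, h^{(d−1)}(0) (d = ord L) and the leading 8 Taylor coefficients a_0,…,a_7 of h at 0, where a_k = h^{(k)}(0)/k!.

f: a_k = 0, 8, 0, -64/3, 0, 256/15, 0, -2048/315, …
L₀ from L_f via x↦r, Dx↦r'^{-1}Dx.
h=∫h₀ ⇒ L = L₀·Dx.
L = (64 + 192·x + 192·x^2 + 64·x^3)·Dx - Dx^2 + (1 + x)·Dx^3  (order 3).
h: a_k = 0, 0, 8, 8/3, -128/3, -256/5, 3136/45, 192, …
ICs: h(0) = 0, h′(0) = 0, h′′(0) = 16.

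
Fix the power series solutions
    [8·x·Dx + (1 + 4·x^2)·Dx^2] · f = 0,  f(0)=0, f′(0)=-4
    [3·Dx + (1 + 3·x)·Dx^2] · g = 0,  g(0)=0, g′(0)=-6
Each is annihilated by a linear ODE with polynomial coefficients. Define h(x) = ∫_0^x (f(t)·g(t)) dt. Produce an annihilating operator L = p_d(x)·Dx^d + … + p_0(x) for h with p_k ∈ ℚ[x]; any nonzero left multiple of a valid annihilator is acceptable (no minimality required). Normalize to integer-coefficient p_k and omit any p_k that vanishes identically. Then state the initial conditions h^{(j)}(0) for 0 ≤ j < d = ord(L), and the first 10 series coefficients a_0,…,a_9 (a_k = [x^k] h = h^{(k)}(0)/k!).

L = (1632 + 8496·x + 23040·x^2 + 110016·x^3 + 207360·x^4 + 269568·x^5 + 82944·x^7)·Dx^2 + (418 + 6672·x + 44112·x^2 + 151488·x^3 + 393984·x^4 + 642816·x^5 + 725760·x^6 + 82944·x^7 + 290304·x^8)·Dx^3 + (204 + 1844·x + 12096·x^2 + 47408·x^3 + 122880·x^4 + 240192·x^5 + 331776·x^6 + 361728·x^7 + 82944·x^8 + 165888·x^9)·Dx^4 + (25 + 246·x + 1217·x^2 + 4128·x^3 + 10624·x^4 + 22080·x^5 + 34272·x^6 + 41472·x^7 + 43776·x^8 + 13824·x^9 + 20736·x^10)·Dx^5  (order 5).
h: a_k = 0, 0, 0, 8, -9, 8, -19, 264/5, -1089/10, 664/3, …
ICs: h(0) = 0, h′(0) = 0, h′′(0) = 0, h′′′(0) = 48, h′′′′(0) = -216.

f: a_k = 0, -4, 0, 16/3, 0, -64/5, 0, 256/7, 0, -1024/9, …
g: a_k = 0, -6, 9, -18, 81/2, -486/5, 243, -4374/7, 6561/4, -4374, …
L₀ := L_f ⊗_s L_g (sym. prod.), ord ≤ 4.
∫: right-multiply L₀ by Dx.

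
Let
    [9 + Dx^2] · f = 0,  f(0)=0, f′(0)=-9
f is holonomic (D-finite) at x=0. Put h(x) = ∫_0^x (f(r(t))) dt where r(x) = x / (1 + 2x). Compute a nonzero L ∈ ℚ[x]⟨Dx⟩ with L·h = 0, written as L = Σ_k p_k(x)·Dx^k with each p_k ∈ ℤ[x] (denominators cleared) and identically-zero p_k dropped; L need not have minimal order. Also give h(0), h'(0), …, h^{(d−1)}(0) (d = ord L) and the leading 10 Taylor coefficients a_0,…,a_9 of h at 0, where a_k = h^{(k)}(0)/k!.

f: a_k = 0, -9, 0, 27/2, 0, -243/40, 0, 729/560, 0, -729/4480, …
f∘r: x↦r, Dx↦Dx/r' in L_f ⇒ L₀.
∫: right-multiply L₀ by Dx.
L = 9·Dx + (4 + 24·x + 48·x^2 + 32·x^3)·Dx^2 + (1 + 8·x + 24·x^2 + 32·x^3 + 16·x^4)·Dx^3  (order 3).
h: a_k = 0, 0, -9/2, 6, -45/8, -9/5, 2319/80, -2925/28, 1288449/4480, -27721/40, …
ICs: h(0) = 0, h′(0) = 0, h′′(0) = -9.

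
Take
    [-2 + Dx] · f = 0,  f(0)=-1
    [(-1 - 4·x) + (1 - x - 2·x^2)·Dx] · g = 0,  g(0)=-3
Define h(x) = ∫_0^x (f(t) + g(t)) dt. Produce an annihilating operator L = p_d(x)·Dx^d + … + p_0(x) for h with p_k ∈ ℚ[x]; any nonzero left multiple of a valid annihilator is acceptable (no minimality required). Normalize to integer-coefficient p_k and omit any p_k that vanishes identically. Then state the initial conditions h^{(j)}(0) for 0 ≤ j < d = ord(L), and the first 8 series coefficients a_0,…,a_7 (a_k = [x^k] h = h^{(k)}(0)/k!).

f: a_k = -1, -2, -2, -4/3, -2/3, -4/15, -4/45, -8/315, …
g: a_k = -3, -3, -9, -15, -33, -63, -129, -255, …
h₀=f+g: left-lcm gives L₀, ord ≤ 2.
∫: right-multiply L₀ by Dx.
L = (8 + 12·x + 72·x^2 + 32·x^3)·Dx + (-2 - 20·x - 36·x^2 + 16·x^3 + 16·x^4)·Dx^2 + (-1 + 7·x - 16·x^3 - 8·x^4)·Dx^3  (order 3).
h: a_k = 0, -4, -5/2, -11/3, -49/12, -101/15, -949/90, -5809/315, …
ICs: h(0) = 0, h′(0) = -4, h′′(0) = -5.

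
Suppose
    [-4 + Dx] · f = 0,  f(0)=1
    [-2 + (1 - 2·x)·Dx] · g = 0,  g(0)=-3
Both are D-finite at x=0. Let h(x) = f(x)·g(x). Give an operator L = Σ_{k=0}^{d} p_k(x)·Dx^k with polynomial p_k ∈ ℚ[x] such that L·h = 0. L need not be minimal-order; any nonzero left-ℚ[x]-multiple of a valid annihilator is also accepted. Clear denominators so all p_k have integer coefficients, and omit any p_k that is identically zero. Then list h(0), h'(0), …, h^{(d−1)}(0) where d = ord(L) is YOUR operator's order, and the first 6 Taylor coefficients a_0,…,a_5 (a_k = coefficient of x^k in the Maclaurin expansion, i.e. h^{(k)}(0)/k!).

f: a_k = 1, 4, 8, 32/3, 32/3, 128/15, …
g: a_k = -3, -6, -12, -24, -48, -96, …
Product ⇒ symmetric product L₀, ord ≤ 1.
L = (6 - 8·x) + (-1 + 2·x)·Dx  (order 1).
h: a_k = -3, -18, -60, -152, -336, -3488/5, …
ICs: h(0) = -3.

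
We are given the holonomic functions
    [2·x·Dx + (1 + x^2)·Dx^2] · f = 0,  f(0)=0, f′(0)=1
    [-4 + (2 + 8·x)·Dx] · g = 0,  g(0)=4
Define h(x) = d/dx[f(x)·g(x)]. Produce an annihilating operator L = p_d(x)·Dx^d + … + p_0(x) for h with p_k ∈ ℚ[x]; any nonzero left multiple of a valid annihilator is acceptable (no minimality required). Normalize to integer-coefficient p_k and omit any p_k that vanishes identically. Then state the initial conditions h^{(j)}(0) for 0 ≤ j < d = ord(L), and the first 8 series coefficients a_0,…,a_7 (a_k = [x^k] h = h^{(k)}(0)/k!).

f: a_k = 0, 1, 0, -1/3, 0, 1/5, 0, -1/7, …
g: a_k = 4, 8, -8, 16, -40, 112, -336, 1056, …
f·g: L₀ = L_f ⊗_s L_g, ord ≤ 2·1.
h=h₀': d/dx-closure on L₀ ⇒ L.
L = (-10 + 40·x + 98·x^2 - 24·x^3 - 12·x^4) + (13 + 66·x + 117·x^2 + 226·x^3 - 84·x^4 - 48·x^5)·Dx + (3 + 23·x + 42·x^2 - x^3 + 23·x^4 - 24·x^5 - 16·x^6)·Dx^2  (order 2).
h: a_k = 4, 16, -28, 160/3, -548/3, 3248/5, -34108/15, 857408/105, …
ICs: h(0) = 4, h′(0) = 16.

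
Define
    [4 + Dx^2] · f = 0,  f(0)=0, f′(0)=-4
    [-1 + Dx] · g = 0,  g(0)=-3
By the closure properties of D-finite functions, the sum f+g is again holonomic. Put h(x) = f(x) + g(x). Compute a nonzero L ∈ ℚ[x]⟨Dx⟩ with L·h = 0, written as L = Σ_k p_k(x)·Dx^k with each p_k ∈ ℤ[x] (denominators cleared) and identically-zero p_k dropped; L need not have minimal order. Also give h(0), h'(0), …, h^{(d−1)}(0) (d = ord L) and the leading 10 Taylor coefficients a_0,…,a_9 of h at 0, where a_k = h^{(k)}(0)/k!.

f: a_k = 0, -4, 0, 8/3, 0, -8/15, 0, 16/315, 0, -8/2835, …
g: a_k = -3, -3, -3/2, -1/2, -1/8, -1/40, -1/240, -1/1680, -1/13440, -1/120960, …
Weyl lclm of L_f,L_g ⇒ L₀ (ord ≤ 3).
L = -4 + 4·Dx - Dx^2 + Dx^3  (order 3).
h: a_k = -3, -7, -3/2, 13/6, -1/8, -67/120, -1/240, 253/5040, -1/13440, -1027/362880, …
ICs: h(0) = -3, h′(0) = -7, h′′(0) = -3.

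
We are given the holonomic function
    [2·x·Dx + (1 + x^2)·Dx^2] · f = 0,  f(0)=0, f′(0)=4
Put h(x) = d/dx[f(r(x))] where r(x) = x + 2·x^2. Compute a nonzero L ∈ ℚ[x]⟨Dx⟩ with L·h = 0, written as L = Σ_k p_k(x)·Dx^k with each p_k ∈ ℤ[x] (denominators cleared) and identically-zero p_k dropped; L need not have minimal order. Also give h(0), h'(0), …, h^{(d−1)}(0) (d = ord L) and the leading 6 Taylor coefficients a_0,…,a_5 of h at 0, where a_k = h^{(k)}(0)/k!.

L = (-4 + 2·x + 16·x^2 + 48·x^3 + 48·x^4) + (1 + 4·x + x^2 + 8·x^3 + 20·x^4 + 16·x^5)·Dx  (order 1).
h: a_k = 4, 16, -4, -32, -76, -16, …
ICs: h(0) = 4.

f: a_k = 0, 4, 0, -4/3, 0, 4/5, …
h₀=f(r): pull back L_f along r ⇒ L₀.
h₀' ⇒ L via d/dx closure of L₀.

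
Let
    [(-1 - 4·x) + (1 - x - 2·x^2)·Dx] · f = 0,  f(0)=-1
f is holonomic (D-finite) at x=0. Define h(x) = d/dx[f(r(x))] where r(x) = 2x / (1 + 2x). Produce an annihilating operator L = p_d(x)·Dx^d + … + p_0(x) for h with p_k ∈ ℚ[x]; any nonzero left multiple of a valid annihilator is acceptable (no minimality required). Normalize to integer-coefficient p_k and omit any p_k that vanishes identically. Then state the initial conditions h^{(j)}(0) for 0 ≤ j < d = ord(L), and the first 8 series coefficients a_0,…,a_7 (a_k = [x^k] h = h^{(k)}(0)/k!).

L = (8 + 48·x + 288·x^2 + 320·x^3) + (-1 - 14·x - 36·x^2 + 56·x^3 + 160·x^4)·Dx  (order 1).
h: a_k = -2, -16, 0, -256, 640, -4608, 17920, -90112, …
ICs: h(0) = -2.

f: a_k = -1, -1, -3, -5, -11, -21, -43, -85, …
h₀=f(r): pull back L_f along r ⇒ L₀.
h₀' ⇒ L via d/dx closure of L₀.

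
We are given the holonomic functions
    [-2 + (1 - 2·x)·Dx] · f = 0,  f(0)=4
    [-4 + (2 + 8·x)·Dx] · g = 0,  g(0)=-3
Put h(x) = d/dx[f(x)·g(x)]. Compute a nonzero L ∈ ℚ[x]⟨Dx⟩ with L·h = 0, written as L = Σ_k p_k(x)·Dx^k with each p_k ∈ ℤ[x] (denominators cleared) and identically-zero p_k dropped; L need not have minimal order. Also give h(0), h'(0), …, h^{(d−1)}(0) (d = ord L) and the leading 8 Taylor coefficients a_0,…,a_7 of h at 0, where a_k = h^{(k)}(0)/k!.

f: a_k = 4, 8, 16, 32, 64, 128, 256, 512, …
g: a_k = -3, -6, 6, -12, 30, -84, 252, -792, …
Sym-product of L_f,L_g gives L₀ (≤ ord 1).
Derive L from L₀ (diff closure).
L = (3 + 24·x + 12·x^2) + (-1 - 3·x + 6·x^2 + 8·x^3)·Dx  (order 1).
h: a_k = -48, -144, -576, -1056, -4320, -4320, -32256, 8640, …
ICs: h(0) = -48.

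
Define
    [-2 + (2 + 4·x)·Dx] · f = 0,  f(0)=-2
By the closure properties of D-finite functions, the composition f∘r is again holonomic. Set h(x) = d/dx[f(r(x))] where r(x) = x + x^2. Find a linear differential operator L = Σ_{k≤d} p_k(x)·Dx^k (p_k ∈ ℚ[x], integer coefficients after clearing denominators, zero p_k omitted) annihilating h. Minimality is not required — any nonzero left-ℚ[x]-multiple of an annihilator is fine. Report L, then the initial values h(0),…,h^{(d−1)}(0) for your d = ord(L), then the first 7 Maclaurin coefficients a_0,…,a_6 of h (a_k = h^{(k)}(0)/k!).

f: a_k = -2, -2, 1, -1, 5/4, -7/4, 21/8, …
Change of var in L_f (x↦r) gives L₀.
Differentiate: ansatz ord ≤ ord L₀ ⇒ L.
L = 1 + (-1 - 4·x - 6·x^2 - 4·x^3)·Dx  (order 1).
h: a_k = -2, -2, 3, -3, 5/4, 9/4, -49/8, …
ICs: h(0) = -2.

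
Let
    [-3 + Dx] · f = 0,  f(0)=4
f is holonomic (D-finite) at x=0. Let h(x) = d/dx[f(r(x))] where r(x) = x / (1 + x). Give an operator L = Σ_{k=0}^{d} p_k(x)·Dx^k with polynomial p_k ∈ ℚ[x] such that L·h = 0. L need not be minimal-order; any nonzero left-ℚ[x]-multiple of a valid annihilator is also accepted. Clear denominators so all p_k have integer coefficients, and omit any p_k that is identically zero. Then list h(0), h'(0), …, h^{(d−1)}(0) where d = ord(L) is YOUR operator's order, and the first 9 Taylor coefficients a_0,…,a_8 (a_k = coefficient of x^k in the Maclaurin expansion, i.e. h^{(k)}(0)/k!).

f: a_k = 4, 12, 18, 18, 27/2, 81/10, 81/20, 243/140, 729/1120, …
f∘r: x↦r, Dx↦Dx/r' in L_f ⇒ L₀.
Differentiate: ansatz ord ≤ ord L₀ ⇒ L.
L = (1 - 2·x) + (-1 - 2·x - x^2)·Dx  (order 1).
h: a_k = 12, 12, -18, 6, 21/2, -207/10, 411/20, -1623/140, -1917/1120, …
ICs: h(0) = 12.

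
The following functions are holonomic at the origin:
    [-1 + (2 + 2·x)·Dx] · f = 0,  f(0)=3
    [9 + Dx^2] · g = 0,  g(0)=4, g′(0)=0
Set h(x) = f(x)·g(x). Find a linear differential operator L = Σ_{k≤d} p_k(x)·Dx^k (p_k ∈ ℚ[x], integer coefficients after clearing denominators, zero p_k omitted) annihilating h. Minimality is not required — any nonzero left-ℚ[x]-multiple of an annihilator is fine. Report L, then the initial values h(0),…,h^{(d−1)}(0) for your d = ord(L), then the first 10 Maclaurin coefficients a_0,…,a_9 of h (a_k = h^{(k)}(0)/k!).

f: a_k = 3, 3/2, -3/8, 3/16, -15/128, 21/256, -63/1024, 99/2048, -1287/32768, 2145/65536, …
g: a_k = 4, 0, -18, 0, 27/2, 0, -81/20, 0, 729/1120, 0, …
L₀ := L_f ⊗_s L_g (sym. prod.), ord ≤ 2.
L = (39 + 72·x + 36·x^2) + (-4 - 4·x)·Dx + (4 + 8·x + 4·x^2)·Dx^2  (order 2).
h: a_k = 12, 6, -111/2, -105/4, 1497/32, 1101/64, -19647/1280, -12357/2560, 814203/286720, 335571/573440, …
ICs: h(0) = 12, h′(0) = 6.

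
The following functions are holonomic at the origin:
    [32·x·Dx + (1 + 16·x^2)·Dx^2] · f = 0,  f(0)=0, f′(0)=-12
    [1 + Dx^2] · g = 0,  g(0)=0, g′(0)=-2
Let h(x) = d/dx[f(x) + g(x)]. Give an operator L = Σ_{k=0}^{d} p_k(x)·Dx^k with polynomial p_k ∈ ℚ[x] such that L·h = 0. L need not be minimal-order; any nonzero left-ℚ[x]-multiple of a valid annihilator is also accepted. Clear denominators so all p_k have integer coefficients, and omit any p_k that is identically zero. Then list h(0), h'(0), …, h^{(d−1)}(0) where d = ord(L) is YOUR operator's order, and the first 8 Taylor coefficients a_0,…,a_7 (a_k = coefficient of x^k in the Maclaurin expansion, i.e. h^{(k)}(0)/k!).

f: a_k = 0, -12, 0, 64, 0, -3072/5, 0, 49152/7, …
g: a_k = 0, -2, 0, 1/3, 0, -1/60, 0, 1/2520, …
f+g: L₀ = lclm(L_f,L_g), ord ≤ 2+2.
Differentiate: ansatz ord ≤ ord L₀ ⇒ L.
L = (-6112·x + 99328·x^3 + 8192·x^5) + (-31 + 1072·x^2 + 25344·x^4 + 4096·x^6)·Dx + (-6112·x + 99328·x^3 + 8192·x^5)·Dx^2 + (-31 + 1072·x^2 + 25344·x^4 + 4096·x^6)·Dx^3  (order 3).
h: a_k = -14, 0, 193, 0, -36865/12, 0, 17694721/360, 0, …
ICs: h(0) = -14, h′(0) = 0, h′′(0) = 386.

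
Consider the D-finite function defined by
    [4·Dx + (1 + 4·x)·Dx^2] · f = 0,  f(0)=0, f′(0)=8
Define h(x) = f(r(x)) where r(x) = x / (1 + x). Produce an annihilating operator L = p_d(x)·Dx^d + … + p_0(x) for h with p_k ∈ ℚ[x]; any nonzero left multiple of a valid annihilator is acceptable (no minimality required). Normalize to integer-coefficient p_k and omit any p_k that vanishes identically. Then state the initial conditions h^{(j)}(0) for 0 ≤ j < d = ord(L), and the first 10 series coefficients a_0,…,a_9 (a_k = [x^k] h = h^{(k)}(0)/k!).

L = (6 + 10·x)·Dx + (1 + 6·x + 5·x^2)·Dx^2  (order 2).
h: a_k = 0, 8, -24, 248/3, -312, 6248/5, -5208, 156248/7, -97656, 3906248/9, …
ICs: h(0) = 0, h′(0) = 8.

f: a_k = 0, 8, -16, 128/3, -128, 2048/5, -4096/3, 32768/7, -16384, 524288/9, …
L₀ from L_f via x↦r, Dx↦r'^{-1}Dx.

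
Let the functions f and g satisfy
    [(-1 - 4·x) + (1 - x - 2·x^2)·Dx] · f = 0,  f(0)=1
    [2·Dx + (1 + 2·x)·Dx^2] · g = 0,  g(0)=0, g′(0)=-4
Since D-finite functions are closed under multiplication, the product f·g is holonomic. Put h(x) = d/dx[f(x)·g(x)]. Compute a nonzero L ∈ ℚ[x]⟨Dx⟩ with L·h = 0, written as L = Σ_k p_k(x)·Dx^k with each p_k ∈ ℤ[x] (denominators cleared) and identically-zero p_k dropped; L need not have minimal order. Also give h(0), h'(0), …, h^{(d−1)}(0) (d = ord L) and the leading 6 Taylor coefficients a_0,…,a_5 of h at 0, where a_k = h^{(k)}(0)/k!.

f: a_k = 1, 1, 3, 5, 11, 21, …
g: a_k = 0, -4, 4, -16/3, 8, -64/5, …
Product ⇒ symmetric product L₀, ord ≤ 2.
Differentiate: ansatz ord ≤ ord L₀ ⇒ L.
L = (60 + 216·x + 288·x^2) + (5 + 66·x + 240·x^2 + 224·x^3)·Dx + (-3 - 11·x + 4·x^2 + 44·x^3 + 32·x^4)·Dx^2  (order 2).
h: a_k = -4, 0, -40, -64/3, -224, -1024/5, …
ICs: h(0) = -4, h′(0) = 0.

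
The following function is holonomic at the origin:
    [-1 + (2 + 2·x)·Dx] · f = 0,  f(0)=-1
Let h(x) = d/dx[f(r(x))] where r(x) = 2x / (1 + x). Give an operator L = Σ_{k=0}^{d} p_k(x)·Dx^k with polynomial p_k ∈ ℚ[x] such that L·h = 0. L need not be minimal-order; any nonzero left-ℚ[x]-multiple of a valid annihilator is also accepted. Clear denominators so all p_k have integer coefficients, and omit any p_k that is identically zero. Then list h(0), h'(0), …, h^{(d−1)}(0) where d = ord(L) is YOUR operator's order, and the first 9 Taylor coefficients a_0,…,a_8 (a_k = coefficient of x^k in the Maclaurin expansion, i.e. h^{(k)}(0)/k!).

L = (-3 - 6·x) + (-1 - 4·x - 3·x^2)·Dx  (order 1).
h: a_k = -1, 3, -15/2, 37/2, -375/8, 981/8, -5271/16, 14445/16, -321291/128, …
ICs: h(0) = -1.

f: a_k = -1, -1/2, 1/8, -1/16, 5/128, -7/256, 21/1024, -33/2048, 429/32768, …
h₀=f(r): pull back L_f along r ⇒ L₀.
h₀' ⇒ L via d/dx closure of L₀.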